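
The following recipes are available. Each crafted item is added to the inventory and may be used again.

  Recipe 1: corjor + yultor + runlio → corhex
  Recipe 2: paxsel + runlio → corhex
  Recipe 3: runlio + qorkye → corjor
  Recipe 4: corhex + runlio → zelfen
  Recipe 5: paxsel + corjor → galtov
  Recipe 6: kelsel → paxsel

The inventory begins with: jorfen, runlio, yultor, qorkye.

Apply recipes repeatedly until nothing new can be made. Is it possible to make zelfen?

Yes

Using Recipe 3, runlio and qorkye make corjor.
corjor + yultor + runlio → corhex (Recipe 1).
Using Recipe 4, corhex and runlio make zelfen.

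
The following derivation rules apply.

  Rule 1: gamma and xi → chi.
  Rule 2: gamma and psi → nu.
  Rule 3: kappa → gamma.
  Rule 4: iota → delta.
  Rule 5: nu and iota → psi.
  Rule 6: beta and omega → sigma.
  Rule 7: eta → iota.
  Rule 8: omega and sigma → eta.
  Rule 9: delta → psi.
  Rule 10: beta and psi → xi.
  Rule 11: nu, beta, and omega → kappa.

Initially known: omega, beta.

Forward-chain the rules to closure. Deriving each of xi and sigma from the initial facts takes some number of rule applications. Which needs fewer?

sigma

sigma: beta and omega hold, so sigma follows (Rule 6). [1 rule application]
xi: beta and omega hold, so sigma follows (Rule 6). omega and sigma hold, so eta follows (Rule 8). eta holds, so iota follows (Rule 7). From iota, Rule 4 gives delta. delta holds, so psi follows (Rule 9). From beta and psi, Rule 10 gives xi. [6 rule applications]
sigma needs fewer.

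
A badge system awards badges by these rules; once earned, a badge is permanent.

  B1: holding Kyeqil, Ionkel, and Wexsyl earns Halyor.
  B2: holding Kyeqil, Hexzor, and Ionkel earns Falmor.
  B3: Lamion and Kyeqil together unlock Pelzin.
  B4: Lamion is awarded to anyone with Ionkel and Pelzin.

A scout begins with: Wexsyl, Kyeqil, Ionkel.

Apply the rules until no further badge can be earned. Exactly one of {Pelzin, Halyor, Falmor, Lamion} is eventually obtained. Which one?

With Kyeqil, Ionkel, and Wexsyl, Halyor is earned (B1).
Falmor would need Kyeqil, Hexzor, and Ionkel (B2), but Hexzor is never earned. Lamion would need Ionkel and Pelzin (B4), but Pelzin is never earned. Pelzin would need Lamion and Kyeqil (B3), but Lamion is never earned.

Halyor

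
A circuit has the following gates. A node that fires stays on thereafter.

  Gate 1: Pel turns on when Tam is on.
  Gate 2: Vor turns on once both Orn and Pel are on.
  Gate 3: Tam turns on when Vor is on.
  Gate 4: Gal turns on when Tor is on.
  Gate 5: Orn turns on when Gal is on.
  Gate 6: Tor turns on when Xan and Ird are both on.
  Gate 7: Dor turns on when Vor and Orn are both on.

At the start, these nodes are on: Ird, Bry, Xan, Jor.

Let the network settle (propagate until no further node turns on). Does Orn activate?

Yes

Gate 6: Xan and Ird on → Tor on.
Tor is on, so Gal turns on (Gate 4).
Gate 5: Gal on → Orn on.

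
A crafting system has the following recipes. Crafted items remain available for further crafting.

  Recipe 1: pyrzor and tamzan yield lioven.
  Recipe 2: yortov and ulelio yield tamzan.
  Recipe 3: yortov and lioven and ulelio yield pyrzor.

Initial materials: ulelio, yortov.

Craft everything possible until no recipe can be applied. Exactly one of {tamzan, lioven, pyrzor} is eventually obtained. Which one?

yortov and ulelio → tamzan (Recipe 2).
pyrzor would need yortov, lioven, and ulelio (Recipe 3), but lioven is never obtained. lioven would need pyrzor and tamzan (Recipe 1), but pyrzor is never obtained.

tamzan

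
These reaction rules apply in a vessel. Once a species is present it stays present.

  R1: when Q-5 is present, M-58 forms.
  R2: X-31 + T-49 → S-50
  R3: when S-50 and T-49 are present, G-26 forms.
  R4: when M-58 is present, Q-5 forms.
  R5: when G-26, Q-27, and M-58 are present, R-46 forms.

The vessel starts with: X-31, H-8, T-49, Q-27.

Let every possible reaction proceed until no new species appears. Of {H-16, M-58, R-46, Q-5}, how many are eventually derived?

No rule produces H-16, and it is not given.
M-58 would need Q-5 (R1), but Q-5 never forms.
R-46 would need G-26, Q-27, and M-58 (R5), but M-58 never forms.
Q-5 would need M-58 (R4), but M-58 never forms.
None of the 4 are reached.

0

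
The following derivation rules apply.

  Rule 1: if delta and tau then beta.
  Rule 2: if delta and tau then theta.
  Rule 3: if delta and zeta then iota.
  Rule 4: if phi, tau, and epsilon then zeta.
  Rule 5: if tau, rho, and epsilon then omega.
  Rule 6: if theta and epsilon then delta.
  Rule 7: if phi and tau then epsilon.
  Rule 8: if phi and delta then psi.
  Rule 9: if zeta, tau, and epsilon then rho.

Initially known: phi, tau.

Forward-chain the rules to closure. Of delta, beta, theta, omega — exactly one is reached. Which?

omega

From phi and tau, Rule 7 gives epsilon.
From phi, tau, and epsilon, Rule 4 gives zeta.
From zeta, tau, and epsilon, Rule 9 gives rho.
tau, rho, and epsilon hold, so omega follows (Rule 5).
beta would need delta and tau (Rule 1), but delta is never established. delta would need theta and epsilon (Rule 6), but theta is never established. theta would need delta and tau (Rule 2), but delta is never established.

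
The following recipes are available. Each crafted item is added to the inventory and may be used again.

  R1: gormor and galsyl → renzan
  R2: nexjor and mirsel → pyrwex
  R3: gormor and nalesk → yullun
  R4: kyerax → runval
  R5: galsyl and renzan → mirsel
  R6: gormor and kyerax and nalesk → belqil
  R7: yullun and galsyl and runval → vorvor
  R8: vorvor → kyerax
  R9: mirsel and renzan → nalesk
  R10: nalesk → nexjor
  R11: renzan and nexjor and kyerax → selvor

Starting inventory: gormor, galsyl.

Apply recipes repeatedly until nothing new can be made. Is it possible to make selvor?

No

selvor would need renzan, nexjor, and kyerax (R11), but kyerax is never obtained.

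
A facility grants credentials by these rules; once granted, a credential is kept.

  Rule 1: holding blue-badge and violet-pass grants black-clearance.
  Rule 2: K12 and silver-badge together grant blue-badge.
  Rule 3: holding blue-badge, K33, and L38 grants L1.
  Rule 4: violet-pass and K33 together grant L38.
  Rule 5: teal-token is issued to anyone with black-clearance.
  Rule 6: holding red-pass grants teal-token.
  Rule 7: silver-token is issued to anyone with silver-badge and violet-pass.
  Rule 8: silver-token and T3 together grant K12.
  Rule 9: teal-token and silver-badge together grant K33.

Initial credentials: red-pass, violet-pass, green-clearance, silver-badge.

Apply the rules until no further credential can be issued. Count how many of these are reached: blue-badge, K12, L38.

1

Holding red-pass grants teal-token (Rule 6).
Holding teal-token and silver-badge grants K33 (Rule 9).
Holding violet-pass and K33 grants L38 (Rule 4).
blue-badge would need K12 and silver-badge (Rule 2), but K12 is never granted.
K12 would need silver-token and T3 (Rule 8), but T3 is never granted.
L38: reached.
Reached: L38 — 1 of the 3.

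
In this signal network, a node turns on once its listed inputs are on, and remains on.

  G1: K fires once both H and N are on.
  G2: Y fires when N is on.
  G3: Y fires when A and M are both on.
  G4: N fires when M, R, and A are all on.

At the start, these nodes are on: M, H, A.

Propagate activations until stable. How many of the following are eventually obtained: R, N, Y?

G3: A and M on → Y on.
No rule produces R, and it is not given.
N would need M, R, and A (G4), but R never turns on.
Y: reached.
Reached: Y — 1 of the 3.

1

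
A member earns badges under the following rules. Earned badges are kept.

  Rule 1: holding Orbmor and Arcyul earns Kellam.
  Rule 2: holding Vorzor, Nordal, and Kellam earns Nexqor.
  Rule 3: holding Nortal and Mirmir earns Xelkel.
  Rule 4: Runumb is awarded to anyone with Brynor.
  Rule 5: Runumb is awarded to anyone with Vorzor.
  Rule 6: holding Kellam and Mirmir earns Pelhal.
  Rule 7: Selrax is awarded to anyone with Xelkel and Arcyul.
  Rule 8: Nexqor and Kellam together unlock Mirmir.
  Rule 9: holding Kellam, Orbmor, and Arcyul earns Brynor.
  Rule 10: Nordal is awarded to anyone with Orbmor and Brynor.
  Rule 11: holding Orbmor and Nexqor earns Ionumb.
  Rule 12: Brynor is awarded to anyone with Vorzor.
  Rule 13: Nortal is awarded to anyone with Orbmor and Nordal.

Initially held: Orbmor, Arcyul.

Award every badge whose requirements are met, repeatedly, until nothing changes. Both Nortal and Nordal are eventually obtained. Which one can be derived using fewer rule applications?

Nordal

Nordal: With Orbmor and Arcyul, Kellam is earned (Rule 1). With Kellam, Orbmor, and Arcyul, Brynor is earned (Rule 9). With Orbmor and Brynor, Nordal is earned (Rule 10). [3 rule applications]
Nortal: With Orbmor and Arcyul, Kellam is earned (Rule 1). With Kellam, Orbmor, and Arcyul, Brynor is earned (Rule 9). With Orbmor and Brynor, Nordal is earned (Rule 10). With Orbmor and Nordal, Nortal is earned (Rule 13). [4 rule applications]
Nordal needs fewer.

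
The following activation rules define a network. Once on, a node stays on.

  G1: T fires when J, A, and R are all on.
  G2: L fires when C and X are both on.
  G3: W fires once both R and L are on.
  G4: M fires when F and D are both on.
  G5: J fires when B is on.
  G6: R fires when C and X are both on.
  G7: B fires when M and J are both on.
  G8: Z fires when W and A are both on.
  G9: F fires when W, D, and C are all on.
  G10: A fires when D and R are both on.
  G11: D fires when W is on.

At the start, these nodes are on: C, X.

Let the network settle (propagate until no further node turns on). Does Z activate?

G2: C and X on → L on.
G6: C and X on → R on.
R and L are on, so W fires (G3).
G11: W on → D on.
G10: D and R on → A on.
G8: W and A on → Z on.

Yes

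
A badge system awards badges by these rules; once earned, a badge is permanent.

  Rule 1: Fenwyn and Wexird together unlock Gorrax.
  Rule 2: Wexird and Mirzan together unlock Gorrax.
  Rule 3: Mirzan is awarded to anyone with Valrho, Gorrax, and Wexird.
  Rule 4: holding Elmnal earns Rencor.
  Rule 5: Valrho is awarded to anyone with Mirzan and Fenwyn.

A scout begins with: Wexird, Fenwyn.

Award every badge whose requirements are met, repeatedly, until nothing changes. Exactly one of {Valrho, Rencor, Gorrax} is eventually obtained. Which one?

Gorrax

With Fenwyn and Wexird, Gorrax is earned (Rule 1).
Rencor would need Elmnal (Rule 4), but Elmnal is never earned. Valrho would need Mirzan and Fenwyn (Rule 5), but Mirzan is never earned.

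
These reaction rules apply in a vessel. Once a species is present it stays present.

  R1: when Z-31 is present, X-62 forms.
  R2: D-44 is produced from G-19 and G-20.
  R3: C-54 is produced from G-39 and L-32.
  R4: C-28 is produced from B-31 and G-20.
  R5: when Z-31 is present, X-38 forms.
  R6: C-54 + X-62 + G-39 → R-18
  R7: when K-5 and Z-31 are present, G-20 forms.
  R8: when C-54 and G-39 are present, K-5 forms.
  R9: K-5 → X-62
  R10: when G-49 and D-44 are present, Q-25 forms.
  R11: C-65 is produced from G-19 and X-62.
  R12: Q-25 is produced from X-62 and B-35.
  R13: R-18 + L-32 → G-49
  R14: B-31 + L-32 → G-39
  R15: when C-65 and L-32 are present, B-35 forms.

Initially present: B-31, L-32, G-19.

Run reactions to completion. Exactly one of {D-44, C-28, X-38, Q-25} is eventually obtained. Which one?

Q-25

B-31 and L-32 present → G-39 forms (R14).
G-39 and L-32 present → C-54 forms (R3).
C-54 and G-39 present → K-5 forms (R8).
K-5 present → X-62 forms (R9).
G-19 and X-62 present → C-65 forms (R11).
C-65 and L-32 present → B-35 forms (R15).
X-62 and B-35 present → Q-25 forms (R12).
D-44 would need G-19 and G-20 (R2), but G-20 never forms. X-38 would need Z-31 (R5), but Z-31 never forms. C-28 would need B-31 and G-20 (R4), but G-20 never forms.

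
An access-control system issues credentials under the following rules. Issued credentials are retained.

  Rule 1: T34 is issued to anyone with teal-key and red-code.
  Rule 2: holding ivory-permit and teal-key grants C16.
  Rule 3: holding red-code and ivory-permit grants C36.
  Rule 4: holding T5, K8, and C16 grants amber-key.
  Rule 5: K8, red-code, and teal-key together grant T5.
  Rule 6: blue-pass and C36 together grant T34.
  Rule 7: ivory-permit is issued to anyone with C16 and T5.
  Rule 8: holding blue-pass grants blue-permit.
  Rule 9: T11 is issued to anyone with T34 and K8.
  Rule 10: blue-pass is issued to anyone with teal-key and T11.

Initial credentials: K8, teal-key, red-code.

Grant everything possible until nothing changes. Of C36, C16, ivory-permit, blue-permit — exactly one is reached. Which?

Holding teal-key and red-code grants T34 (Rule 1).
Holding T34 and K8 grants T11 (Rule 9).
Holding teal-key and T11 grants blue-pass (Rule 10).
Holding blue-pass grants blue-permit (Rule 8).
ivory-permit would need C16 and T5 (Rule 7), but C16 is never granted. C36 would need red-code and ivory-permit (Rule 3), but ivory-permit is never granted. C16 would need ivory-permit and teal-key (Rule 2), but ivory-permit is never granted.

blue-permit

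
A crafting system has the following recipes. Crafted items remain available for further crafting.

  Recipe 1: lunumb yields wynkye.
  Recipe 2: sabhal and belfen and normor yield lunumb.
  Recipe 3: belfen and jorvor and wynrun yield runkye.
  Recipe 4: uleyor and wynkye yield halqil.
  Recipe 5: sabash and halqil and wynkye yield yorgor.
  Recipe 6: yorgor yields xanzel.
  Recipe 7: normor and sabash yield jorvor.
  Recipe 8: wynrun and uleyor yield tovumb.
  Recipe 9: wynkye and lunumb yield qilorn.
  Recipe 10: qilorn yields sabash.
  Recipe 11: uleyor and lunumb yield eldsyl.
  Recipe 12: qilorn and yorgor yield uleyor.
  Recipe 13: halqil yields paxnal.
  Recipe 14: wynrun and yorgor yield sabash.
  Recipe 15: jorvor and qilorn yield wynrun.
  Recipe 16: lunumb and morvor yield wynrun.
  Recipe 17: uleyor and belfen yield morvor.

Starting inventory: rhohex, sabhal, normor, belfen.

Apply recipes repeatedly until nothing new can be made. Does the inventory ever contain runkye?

Yes

sabhal and belfen and normor → lunumb (Recipe 2).
lunumb → wynkye (Recipe 1).
Using Recipe 9, wynkye and lunumb make qilorn.
qilorn → sabash (Recipe 10).
Using Recipe 7, normor and sabash make jorvor.
jorvor and qilorn → wynrun (Recipe 15).
Using Recipe 3, belfen, jorvor, and wynrun make runkye.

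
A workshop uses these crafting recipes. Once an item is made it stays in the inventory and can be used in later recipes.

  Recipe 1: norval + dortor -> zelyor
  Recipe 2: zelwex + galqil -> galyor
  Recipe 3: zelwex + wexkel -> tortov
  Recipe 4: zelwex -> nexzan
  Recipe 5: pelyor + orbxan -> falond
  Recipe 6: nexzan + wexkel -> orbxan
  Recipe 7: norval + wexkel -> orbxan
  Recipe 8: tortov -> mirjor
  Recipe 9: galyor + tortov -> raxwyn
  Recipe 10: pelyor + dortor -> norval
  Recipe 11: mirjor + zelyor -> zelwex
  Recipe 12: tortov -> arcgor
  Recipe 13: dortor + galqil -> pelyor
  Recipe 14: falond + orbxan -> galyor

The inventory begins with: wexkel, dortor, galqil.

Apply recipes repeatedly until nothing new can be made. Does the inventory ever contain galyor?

Yes

Using Recipe 13, dortor and galqil make pelyor.
Using Recipe 10, pelyor and dortor make norval.
norval + wexkel -> orbxan (Recipe 7).
pelyor + orbxan -> falond (Recipe 5).
falond + orbxan -> galyor (Recipe 14).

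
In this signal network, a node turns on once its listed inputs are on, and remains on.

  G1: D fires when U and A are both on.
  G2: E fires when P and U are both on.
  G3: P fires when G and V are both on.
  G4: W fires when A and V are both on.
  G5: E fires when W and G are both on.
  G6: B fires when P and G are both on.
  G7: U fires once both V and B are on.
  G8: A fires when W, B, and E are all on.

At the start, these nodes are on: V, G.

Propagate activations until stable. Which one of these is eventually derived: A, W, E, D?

E

G and V are on, so P fires (G3).
P and G are on, so B fires (G6).
G7: V and B on → U on.
G2: P and U on → E on.
A would need W, B, and E (G8), but W never turns on. W would need A and V (G4), but A never turns on. D would need U and A (G1), but A never turns on.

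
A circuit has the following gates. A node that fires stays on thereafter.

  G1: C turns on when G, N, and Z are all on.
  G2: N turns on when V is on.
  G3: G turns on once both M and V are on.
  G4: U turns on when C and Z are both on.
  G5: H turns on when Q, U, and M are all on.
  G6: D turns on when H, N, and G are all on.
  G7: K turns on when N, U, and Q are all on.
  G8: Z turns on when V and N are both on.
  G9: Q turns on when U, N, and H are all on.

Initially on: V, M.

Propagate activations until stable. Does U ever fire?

Yes

M and V are on, so G turns on (G3).
V is on, so N turns on (G2).
G8: V and N on → Z on.
G1: G, N, and Z on → C on.
G4: C and Z on → U on.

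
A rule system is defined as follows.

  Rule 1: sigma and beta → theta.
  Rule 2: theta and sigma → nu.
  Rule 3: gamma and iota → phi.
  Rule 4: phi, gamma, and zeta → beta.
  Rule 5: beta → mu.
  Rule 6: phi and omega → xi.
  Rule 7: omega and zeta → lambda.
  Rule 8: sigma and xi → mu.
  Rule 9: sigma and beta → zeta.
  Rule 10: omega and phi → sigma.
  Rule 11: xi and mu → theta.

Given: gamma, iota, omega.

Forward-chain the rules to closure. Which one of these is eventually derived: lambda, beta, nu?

nu

gamma and iota hold, so phi follows (Rule 3).
From phi and omega, Rule 6 gives xi.
From omega and phi, Rule 10 gives sigma.
sigma and xi hold, so mu follows (Rule 8).
From xi and mu, Rule 11 gives theta.
theta and sigma hold, so nu follows (Rule 2).
beta would need phi, gamma, and zeta (Rule 4), but zeta is never established. lambda would need omega and zeta (Rule 7), but zeta is never established.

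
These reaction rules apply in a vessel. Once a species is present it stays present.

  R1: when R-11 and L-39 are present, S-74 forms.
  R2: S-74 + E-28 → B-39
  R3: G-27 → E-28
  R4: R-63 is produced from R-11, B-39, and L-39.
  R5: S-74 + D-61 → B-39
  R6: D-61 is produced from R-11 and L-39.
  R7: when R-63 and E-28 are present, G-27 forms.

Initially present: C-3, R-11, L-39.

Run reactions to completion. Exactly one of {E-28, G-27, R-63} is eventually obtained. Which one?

R-63

R-11 and L-39 present → S-74 forms (R1).
R-11 and L-39 present → D-61 forms (R6).
S-74 and D-61 present → B-39 forms (R5).
R-11, B-39, and L-39 present → R-63 forms (R4).
G-27 would need R-63 and E-28 (R7), but E-28 never forms. E-28 would need G-27 (R3), but G-27 never forms.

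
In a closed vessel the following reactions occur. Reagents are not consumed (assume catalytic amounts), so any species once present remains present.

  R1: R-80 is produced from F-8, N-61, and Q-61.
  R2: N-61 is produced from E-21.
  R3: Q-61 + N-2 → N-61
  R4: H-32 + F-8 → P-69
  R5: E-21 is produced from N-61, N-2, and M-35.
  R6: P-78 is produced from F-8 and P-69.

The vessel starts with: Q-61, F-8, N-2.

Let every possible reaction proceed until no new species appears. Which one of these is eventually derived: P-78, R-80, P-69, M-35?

Q-61 and N-2 present → N-61 forms (R3).
F-8, N-61, and Q-61 present → R-80 forms (R1).
P-78 would need F-8 and P-69 (R6), but P-69 never forms. P-69 would need H-32 and F-8 (R4), but H-32 never forms. No rule produces M-35, and it is not given.

R-80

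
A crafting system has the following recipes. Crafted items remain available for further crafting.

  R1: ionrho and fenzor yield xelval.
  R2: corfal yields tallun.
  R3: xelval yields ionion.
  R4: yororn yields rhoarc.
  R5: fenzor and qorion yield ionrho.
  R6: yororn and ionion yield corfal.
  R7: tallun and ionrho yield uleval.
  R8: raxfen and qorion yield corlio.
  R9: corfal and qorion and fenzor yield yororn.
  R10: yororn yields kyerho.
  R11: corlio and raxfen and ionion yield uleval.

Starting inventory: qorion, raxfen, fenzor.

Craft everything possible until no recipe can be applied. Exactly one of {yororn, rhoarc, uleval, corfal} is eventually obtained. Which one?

Using R5, fenzor and qorion make ionrho.
Using R8, raxfen and qorion make corlio.
ionrho and fenzor → xelval (R1).
xelval → ionion (R3).
Using R11, corlio, raxfen, and ionion make uleval.
corfal would need yororn and ionion (R6), but yororn is never obtained. yororn would need corfal, qorion, and fenzor (R9), but corfal is never obtained. rhoarc would need yororn (R4), but yororn is never obtained.

uleval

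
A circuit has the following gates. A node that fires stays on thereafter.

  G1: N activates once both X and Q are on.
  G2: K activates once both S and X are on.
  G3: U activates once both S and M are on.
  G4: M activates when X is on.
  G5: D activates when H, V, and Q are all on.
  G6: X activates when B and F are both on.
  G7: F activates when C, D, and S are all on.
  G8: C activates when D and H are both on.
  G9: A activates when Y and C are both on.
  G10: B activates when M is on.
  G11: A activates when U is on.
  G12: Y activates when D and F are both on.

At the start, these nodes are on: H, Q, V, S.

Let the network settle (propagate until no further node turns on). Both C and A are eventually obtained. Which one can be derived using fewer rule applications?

C

C: H, V, and Q are on, so D activates (G5). D and H are on, so C activates (G8). [2 rule applications]
A: H, V, and Q are on, so D activates (G5). D and H are on, so C activates (G8). G7: C, D, and S on → F on. D and F are on, so Y activates (G12). Y and C are on, so A activates (G9). [5 rule applications]
C needs fewer.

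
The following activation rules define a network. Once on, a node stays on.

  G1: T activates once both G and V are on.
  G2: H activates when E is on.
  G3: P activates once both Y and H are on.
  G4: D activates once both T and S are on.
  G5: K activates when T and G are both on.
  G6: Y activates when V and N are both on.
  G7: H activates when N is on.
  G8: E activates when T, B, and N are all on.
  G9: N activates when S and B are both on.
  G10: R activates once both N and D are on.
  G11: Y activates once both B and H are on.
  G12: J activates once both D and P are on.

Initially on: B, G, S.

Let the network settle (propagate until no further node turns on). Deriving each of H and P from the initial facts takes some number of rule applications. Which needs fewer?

H

H: G9: S and B on → N on. G7: N on → H on. [2 rule applications]
P: S and B are on, so N activates (G9). N is on, so H activates (G7). B and H are on, so Y activates (G11). Y and H are on, so P activates (G3). [4 rule applications]
H needs fewer.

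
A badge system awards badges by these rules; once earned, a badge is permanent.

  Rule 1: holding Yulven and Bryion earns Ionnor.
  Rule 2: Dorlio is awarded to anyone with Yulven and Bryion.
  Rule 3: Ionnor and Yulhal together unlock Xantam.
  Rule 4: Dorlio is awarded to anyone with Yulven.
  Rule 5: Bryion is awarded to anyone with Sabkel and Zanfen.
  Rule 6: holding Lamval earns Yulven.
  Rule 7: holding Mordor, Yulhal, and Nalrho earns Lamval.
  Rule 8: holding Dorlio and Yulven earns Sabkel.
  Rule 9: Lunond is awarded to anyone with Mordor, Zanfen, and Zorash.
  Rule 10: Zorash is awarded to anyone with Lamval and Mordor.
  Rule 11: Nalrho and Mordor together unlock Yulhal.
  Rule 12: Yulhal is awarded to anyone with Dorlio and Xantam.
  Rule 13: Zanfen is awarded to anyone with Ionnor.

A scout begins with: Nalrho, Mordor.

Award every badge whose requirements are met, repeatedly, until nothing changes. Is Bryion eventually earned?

Bryion would need Sabkel and Zanfen (Rule 5), but Zanfen is never earned.

No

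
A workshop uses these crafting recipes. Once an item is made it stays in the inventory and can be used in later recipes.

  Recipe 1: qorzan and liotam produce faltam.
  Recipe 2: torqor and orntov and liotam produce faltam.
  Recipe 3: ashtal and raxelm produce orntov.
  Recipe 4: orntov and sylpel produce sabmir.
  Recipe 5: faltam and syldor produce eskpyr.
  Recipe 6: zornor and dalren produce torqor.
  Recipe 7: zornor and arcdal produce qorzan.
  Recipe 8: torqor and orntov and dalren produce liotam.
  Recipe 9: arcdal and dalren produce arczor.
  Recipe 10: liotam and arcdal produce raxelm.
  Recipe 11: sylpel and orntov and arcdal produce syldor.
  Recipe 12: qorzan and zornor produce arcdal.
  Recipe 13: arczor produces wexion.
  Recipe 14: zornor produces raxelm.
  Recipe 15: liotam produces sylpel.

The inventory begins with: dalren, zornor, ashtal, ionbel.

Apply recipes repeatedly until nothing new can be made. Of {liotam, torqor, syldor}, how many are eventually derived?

zornor → raxelm (Recipe 14).
Using Recipe 6, zornor and dalren make torqor.
ashtal and raxelm → orntov (Recipe 3).
torqor and orntov and dalren → liotam (Recipe 8).
liotam: reached.
torqor: reached.
syldor would need sylpel, orntov, and arcdal (Recipe 11), but arcdal is never obtained.
Reached: liotam and torqor — 2 of the 3.

2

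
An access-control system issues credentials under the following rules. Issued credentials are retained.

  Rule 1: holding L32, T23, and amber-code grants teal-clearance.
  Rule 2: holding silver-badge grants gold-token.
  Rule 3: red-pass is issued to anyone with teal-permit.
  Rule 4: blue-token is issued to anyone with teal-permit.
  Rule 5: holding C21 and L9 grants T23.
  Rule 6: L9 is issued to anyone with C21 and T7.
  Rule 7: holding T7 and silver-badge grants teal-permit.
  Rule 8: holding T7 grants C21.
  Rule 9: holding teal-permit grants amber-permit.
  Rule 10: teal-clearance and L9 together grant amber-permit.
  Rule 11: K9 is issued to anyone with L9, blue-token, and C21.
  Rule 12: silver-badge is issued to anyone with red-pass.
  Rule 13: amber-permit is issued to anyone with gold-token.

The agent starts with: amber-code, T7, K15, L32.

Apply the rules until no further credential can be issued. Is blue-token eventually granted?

No

blue-token would need teal-permit (Rule 4), but teal-permit is never granted.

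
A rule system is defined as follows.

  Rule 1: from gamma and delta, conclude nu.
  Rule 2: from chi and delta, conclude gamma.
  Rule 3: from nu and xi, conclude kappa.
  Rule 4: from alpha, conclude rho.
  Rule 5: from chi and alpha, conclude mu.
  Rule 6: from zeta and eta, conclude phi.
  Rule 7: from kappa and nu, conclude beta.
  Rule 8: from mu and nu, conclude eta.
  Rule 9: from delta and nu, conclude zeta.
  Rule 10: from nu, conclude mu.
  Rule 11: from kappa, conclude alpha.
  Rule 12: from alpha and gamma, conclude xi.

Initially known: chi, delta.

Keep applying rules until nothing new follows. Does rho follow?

No

rho would need alpha (Rule 4), but alpha is never established.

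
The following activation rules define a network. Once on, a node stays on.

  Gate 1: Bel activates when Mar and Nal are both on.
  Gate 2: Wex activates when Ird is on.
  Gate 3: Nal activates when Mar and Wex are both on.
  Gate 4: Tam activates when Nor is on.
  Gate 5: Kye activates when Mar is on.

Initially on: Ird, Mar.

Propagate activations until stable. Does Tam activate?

No

Tam would need Nor (Gate 4), but Nor never turns on.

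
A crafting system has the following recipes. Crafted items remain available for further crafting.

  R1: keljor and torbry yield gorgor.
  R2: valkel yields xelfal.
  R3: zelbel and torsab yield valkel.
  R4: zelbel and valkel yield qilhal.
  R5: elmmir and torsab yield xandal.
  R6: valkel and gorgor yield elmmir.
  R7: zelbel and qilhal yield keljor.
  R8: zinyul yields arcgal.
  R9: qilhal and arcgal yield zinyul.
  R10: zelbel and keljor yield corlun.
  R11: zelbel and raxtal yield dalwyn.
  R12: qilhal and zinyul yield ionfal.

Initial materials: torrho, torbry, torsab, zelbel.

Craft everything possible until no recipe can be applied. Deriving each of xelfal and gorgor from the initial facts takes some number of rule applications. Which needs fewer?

xelfal

xelfal: zelbel and torsab → valkel (R3). Using R2, valkel makes xelfal. [2 rule applications]
gorgor: Using R3, zelbel and torsab make valkel. zelbel and valkel → qilhal (R4). zelbel and qilhal → keljor (R7). keljor and torbry → gorgor (R1). [4 rule applications]
xelfal needs fewer.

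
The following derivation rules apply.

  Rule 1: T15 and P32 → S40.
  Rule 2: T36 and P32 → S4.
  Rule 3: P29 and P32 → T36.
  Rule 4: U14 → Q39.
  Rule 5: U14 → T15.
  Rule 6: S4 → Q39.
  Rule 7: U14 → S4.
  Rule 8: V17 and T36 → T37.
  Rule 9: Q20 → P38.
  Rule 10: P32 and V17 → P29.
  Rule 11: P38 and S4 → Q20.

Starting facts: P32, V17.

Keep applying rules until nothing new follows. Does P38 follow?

No

P38 would need Q20 (Rule 9), but Q20 is never established.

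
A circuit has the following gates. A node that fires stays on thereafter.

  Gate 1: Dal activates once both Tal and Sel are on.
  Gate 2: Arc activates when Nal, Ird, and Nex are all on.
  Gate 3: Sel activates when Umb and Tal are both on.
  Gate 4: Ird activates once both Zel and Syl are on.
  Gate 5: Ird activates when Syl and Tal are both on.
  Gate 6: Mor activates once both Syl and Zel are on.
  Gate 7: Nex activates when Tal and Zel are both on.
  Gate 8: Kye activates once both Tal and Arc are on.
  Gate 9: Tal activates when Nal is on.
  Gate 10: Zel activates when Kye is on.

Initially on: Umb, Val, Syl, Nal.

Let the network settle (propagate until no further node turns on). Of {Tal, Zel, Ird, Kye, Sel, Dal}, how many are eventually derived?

Gate 9: Nal on → Tal on.
Syl and Tal are on, so Ird activates (Gate 5).
Umb and Tal are on, so Sel activates (Gate 3).
Gate 1: Tal and Sel on → Dal on.
Tal: reached.
Zel would need Kye (Gate 10), but Kye never turns on.
Ird: reached.
Kye would need Tal and Arc (Gate 8), but Arc never turns on.
Sel: reached.
Dal: reached.
Reached: Tal, Ird, Sel, and Dal — 4 of the 6.

4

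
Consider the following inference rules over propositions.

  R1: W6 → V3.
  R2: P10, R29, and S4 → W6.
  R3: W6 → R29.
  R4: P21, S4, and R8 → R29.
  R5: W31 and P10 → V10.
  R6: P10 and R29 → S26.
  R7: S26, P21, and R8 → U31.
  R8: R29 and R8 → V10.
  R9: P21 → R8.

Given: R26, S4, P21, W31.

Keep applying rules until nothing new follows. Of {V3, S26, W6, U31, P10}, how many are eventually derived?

V3 would need W6 (R1), but W6 is never established.
S26 would need P10 and R29 (R6), but P10 is never established.
W6 would need P10, R29, and S4 (R2), but P10 is never established.
U31 would need S26, P21, and R8 (R7), but S26 is never established.
No rule produces P10, and it is not given.
None of the 5 are reached.

0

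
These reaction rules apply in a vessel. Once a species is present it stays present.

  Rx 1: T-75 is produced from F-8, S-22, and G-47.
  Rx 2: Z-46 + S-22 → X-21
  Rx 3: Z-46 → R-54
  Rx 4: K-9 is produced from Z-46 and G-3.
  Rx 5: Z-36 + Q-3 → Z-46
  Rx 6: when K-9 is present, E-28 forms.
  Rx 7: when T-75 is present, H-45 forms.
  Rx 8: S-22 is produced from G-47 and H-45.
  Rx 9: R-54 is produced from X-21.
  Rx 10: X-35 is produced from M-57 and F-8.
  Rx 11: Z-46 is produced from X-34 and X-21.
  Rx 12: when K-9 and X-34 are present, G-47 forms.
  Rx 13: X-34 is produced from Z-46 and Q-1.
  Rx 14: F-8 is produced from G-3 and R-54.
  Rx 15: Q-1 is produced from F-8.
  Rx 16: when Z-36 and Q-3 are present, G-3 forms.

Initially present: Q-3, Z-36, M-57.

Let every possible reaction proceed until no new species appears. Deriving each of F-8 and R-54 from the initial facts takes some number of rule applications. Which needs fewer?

R-54

R-54: Z-36 and Q-3 present → Z-46 forms (Rx 5). Z-46 present → R-54 forms (Rx 3). [2 rule applications]
F-8: Z-36 and Q-3 present → Z-46 forms (Rx 5). Z-36 and Q-3 present → G-3 forms (Rx 16). Z-46 present → R-54 forms (Rx 3). G-3 and R-54 present → F-8 forms (Rx 14). [4 rule applications]
R-54 needs fewer.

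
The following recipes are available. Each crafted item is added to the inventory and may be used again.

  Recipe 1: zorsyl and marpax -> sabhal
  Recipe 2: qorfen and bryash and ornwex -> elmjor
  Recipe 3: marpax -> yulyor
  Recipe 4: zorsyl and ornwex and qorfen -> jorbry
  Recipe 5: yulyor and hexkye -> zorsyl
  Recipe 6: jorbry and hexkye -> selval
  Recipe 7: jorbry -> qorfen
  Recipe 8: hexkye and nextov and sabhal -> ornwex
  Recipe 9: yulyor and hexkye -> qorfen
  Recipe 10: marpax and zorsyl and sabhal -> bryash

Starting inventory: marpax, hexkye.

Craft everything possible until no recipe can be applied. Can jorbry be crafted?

No

jorbry would need zorsyl, ornwex, and qorfen (Recipe 4), but ornwex is never obtained.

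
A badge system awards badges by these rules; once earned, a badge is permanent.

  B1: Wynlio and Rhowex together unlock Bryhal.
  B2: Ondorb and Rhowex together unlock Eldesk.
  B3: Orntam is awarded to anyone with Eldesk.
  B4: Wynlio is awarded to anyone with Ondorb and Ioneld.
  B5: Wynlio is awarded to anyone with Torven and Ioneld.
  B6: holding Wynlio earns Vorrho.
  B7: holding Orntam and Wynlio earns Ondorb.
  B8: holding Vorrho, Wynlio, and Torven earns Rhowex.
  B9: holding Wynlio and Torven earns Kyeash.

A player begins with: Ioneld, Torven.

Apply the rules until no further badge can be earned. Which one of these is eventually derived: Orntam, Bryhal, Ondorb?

Bryhal

With Torven and Ioneld, Wynlio is earned (B5).
With Wynlio, Vorrho is earned (B6).
With Vorrho, Wynlio, and Torven, Rhowex is earned (B8).
With Wynlio and Rhowex, Bryhal is earned (B1).
Ondorb would need Orntam and Wynlio (B7), but Orntam is never earned. Orntam would need Eldesk (B3), but Eldesk is never earned.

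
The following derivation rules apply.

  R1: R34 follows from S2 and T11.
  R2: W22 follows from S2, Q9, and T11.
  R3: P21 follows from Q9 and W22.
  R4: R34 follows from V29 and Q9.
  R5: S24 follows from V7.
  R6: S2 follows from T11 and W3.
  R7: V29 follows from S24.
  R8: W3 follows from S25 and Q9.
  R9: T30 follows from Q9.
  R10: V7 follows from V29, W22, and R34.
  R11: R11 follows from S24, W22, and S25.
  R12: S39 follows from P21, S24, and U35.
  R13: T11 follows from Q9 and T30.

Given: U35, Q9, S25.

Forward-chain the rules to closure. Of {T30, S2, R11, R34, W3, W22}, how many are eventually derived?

5

Q9 holds, so T30 follows (R9).
From S25 and Q9, R8 gives W3.
From Q9 and T30, R13 gives T11.
From T11 and W3, R6 gives S2.
S2 and T11 hold, so R34 follows (R1).
S2, Q9, and T11 hold, so W22 follows (R2).
T30: reached.
S2: reached.
R11 would need S24, W22, and S25 (R11), but S24 is never established.
R34: reached.
W3: reached.
W22: reached.
Reached: T30, S2, R34, W3, and W22 — 5 of the 6.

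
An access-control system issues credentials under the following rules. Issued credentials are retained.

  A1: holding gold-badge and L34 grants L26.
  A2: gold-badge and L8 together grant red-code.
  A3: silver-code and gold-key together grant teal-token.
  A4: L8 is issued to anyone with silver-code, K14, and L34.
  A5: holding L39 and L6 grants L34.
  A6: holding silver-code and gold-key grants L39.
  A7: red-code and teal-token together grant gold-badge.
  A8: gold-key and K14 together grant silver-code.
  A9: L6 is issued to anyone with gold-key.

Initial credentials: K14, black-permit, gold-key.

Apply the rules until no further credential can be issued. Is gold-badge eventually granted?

No

gold-badge would need red-code and teal-token (A7), but red-code is never granted.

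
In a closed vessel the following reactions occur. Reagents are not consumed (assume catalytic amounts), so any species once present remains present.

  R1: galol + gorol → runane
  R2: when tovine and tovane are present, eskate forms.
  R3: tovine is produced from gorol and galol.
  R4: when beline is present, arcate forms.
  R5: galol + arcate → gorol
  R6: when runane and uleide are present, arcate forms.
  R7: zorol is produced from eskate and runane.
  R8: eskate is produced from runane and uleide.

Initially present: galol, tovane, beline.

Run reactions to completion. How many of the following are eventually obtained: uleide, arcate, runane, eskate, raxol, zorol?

beline present → arcate forms (R4).
galol and arcate present → gorol forms (R5).
gorol and galol present → tovine forms (R3).
galol and gorol present → runane forms (R1).
tovine and tovane present → eskate forms (R2).
eskate and runane present → zorol forms (R7).
No rule produces uleide, and it is not given.
arcate: reached.
runane: reached.
eskate: reached.
No rule produces raxol, and it is not given.
zorol: reached.
Reached: arcate, runane, eskate, and zorol — 4 of the 6.

4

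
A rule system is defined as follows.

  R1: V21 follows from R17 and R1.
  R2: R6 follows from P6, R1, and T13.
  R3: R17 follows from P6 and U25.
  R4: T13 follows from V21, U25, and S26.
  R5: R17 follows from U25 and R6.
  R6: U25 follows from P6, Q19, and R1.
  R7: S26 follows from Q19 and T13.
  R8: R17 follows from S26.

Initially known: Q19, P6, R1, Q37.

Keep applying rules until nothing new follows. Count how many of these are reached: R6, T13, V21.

P6, Q19, and R1 hold, so U25 follows (R6).
From P6 and U25, R3 gives R17.
From R17 and R1, R1 gives V21.
R6 would need P6, R1, and T13 (R2), but T13 is never established.
T13 would need V21, U25, and S26 (R4), but S26 is never established.
V21: reached.
Reached: V21 — 1 of the 3.

1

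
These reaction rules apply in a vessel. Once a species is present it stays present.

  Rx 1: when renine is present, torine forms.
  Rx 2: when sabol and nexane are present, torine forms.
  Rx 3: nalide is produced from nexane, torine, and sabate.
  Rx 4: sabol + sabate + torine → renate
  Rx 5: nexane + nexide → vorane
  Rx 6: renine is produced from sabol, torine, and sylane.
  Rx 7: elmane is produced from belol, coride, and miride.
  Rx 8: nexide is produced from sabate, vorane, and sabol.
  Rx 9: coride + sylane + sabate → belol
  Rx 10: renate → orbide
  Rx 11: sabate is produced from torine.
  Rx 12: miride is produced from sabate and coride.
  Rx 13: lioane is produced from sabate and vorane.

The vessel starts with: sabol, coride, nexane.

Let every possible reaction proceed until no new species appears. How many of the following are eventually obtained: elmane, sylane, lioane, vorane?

elmane would need belol, coride, and miride (Rx 7), but belol never forms.
No rule produces sylane, and it is not given.
lioane would need sabate and vorane (Rx 13), but vorane never forms.
vorane would need nexane and nexide (Rx 5), but nexide never forms.
None of the 4 are reached.

0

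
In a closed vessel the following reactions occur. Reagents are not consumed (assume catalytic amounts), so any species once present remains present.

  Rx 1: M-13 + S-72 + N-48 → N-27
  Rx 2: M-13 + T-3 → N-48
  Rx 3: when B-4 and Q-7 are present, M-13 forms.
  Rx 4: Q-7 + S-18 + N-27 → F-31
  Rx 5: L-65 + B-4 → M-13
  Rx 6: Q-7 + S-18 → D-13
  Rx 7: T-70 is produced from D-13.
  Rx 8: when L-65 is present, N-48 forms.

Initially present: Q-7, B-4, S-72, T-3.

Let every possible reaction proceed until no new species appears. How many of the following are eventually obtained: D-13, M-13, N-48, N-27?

3

B-4 and Q-7 present → M-13 forms (Rx 3).
M-13 and T-3 present → N-48 forms (Rx 2).
M-13, S-72, and N-48 present → N-27 forms (Rx 1).
D-13 would need Q-7 and S-18 (Rx 6), but S-18 never forms.
M-13: reached.
N-48: reached.
N-27: reached.
Reached: M-13, N-48, and N-27 — 3 of the 4.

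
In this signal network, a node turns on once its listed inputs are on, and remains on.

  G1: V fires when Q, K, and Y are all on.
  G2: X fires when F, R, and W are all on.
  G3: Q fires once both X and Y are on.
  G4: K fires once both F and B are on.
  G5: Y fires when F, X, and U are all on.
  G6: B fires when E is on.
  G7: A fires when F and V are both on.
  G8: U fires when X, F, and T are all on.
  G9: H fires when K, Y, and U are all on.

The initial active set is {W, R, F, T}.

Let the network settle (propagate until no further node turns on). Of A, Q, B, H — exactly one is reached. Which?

Q

F, R, and W are on, so X fires (G2).
G8: X, F, and T on → U on.
G5: F, X, and U on → Y on.
G3: X and Y on → Q on.
A would need F and V (G7), but V never turns on. B would need E (G6), but E never turns on. H would need K, Y, and U (G9), but K never turns on.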